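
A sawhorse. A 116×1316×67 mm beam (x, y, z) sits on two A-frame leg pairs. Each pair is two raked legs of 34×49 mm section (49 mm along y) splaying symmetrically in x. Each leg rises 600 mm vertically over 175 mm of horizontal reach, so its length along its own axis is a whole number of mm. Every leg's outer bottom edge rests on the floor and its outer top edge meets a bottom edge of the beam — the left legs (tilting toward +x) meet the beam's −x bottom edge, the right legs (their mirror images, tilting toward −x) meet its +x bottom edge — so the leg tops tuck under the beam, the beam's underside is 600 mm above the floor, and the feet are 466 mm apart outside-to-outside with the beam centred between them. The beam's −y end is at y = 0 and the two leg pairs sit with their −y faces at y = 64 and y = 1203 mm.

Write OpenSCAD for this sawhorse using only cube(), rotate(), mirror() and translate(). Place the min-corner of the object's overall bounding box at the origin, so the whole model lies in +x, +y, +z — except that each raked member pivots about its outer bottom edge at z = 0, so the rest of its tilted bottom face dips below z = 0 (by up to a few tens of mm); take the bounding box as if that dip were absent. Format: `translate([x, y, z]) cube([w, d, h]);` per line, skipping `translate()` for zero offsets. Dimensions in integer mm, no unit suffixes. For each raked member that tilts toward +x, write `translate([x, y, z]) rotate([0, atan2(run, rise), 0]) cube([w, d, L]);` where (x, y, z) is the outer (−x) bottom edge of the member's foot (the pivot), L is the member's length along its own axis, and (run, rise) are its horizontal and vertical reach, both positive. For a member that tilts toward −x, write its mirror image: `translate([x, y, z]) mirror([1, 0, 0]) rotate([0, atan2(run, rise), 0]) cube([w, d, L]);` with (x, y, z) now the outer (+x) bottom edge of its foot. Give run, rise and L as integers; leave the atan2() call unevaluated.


// leg length = √(175² + 600²) = 625
// right-leg outer foot x = 2·175 + 116 = 466
// beam min-corner = (175, 0, 600)
translate([175, 0, 600]) cube([116, 1316, 67]);
translate([0, 64, 0]) rotate([0, atan2(175, 600), 0]) cube([34, 49, 625]);
translate([466, 64, 0]) mirror([1, 0, 0]) rotate([0, atan2(175, 600), 0]) cube([34, 49, 625]);
translate([0, 1203, 0]) rotate([0, atan2(175, 600), 0]) cube([34, 49, 625]);
translate([466, 1203, 0]) mirror([1, 0, 0]) rotate([0, atan2(175, 600), 0]) cube([34, 49, 625]);


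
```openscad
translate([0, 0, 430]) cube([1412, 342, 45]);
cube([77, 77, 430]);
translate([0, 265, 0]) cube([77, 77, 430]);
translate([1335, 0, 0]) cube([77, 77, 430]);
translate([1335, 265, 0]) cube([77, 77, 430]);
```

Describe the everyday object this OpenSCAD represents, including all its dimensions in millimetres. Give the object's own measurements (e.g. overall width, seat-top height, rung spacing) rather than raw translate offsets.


A bench: a 1412×342 mm seat slab, 45 mm thick, top at z = 475 mm, on four 77×77 mm square legs flush with the seat corners and standing on z = 0.


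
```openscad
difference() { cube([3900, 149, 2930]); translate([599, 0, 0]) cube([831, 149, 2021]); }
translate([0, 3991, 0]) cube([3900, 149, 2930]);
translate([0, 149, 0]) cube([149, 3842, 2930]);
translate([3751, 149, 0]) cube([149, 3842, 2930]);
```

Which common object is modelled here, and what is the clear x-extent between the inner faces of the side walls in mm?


A single room. The interior width is 3602 mm.

Four walls enclosing a rectangle with a door in the front wall — a room. Outside width 3900 minus two 149 mm walls gives 3602 mm.


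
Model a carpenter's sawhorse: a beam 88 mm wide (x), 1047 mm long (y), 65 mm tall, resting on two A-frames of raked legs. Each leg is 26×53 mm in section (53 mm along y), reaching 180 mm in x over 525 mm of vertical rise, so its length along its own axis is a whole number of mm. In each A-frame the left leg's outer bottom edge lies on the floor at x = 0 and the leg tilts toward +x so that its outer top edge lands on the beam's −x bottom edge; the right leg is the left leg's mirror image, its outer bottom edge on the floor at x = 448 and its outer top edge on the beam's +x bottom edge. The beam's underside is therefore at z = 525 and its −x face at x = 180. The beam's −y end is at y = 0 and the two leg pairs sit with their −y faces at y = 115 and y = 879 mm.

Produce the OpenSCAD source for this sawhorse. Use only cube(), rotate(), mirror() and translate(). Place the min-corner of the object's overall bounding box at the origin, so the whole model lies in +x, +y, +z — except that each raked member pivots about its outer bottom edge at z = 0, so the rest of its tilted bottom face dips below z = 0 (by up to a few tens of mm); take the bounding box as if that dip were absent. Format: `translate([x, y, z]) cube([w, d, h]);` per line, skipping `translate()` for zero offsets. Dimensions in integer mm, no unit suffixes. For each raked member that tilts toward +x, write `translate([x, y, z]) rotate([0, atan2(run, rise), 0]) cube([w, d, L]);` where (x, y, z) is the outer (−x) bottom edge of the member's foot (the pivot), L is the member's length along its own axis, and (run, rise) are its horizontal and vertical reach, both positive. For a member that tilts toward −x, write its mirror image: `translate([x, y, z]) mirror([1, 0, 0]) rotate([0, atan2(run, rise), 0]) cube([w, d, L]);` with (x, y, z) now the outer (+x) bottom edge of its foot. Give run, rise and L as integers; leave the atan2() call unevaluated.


// leg length = √(180² + 525²) = 555
// right-leg outer foot x = 2·180 + 88 = 448
// beam min-corner = (180, 0, 525)
translate([180, 0, 525]) cube([88, 1047, 65]);
translate([0, 115, 0]) rotate([0, atan2(180, 525), 0]) cube([26, 53, 555]);
translate([448, 115, 0]) mirror([1, 0, 0]) rotate([0, atan2(180, 525), 0]) cube([26, 53, 555]);
translate([0, 879, 0]) rotate([0, atan2(180, 525), 0]) cube([26, 53, 555]);
translate([448, 879, 0]) mirror([1, 0, 0]) rotate([0, atan2(180, 525), 0]) cube([26, 53, 555]);


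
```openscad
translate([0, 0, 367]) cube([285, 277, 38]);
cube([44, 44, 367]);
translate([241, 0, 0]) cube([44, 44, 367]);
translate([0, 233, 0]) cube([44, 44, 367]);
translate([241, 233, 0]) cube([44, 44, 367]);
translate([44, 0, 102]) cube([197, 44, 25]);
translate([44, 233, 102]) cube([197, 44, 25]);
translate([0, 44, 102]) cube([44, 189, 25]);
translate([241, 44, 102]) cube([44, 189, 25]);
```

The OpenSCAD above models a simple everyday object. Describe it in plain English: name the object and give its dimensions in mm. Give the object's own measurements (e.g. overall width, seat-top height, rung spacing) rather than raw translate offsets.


A simple wooden stool: a rectangular seat 285 mm (x) by 277 mm (y), 38 mm thick, top face at z = 405 mm, on four square legs, each 44×44 mm in cross-section. The legs rest on z = 0, each flush with a corner of the seat. Four stretchers, 44 mm wide and 25 mm tall, connect adjacent legs with their undersides at z = 102 mm, each running between the inner faces of the legs it joins and aligned with the legs' outer faces on the other axis.


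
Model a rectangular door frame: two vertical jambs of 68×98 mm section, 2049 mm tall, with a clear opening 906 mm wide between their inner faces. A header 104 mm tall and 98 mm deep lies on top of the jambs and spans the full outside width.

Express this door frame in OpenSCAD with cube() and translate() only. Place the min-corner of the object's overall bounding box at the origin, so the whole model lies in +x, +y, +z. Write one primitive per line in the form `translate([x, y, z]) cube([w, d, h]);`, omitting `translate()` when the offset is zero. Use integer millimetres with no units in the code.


cube([68, 98, 2049]);
translate([974, 0, 0]) cube([68, 98, 2049]);
translate([0, 0, 2049]) cube([1042, 98, 104]);


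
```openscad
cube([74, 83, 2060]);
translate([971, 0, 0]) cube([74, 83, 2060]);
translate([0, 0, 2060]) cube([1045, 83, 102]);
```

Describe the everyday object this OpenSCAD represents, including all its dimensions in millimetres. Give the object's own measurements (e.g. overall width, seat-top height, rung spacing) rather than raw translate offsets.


A door frame. The clear opening is 897 mm wide and 2060 mm high. Two 74 mm wide jambs, 83 mm deep, stand either side of the opening from the floor to the top of the opening. A 102 mm thick head sits across the top of both jambs, spanning the full outside width of the frame.


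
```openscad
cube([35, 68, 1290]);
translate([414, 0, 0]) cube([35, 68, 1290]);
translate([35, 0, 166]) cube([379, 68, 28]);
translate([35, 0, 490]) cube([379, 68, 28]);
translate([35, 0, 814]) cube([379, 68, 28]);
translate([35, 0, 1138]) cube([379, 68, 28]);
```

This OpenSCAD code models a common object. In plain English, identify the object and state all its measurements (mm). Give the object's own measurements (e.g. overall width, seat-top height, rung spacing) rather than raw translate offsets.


A straight ladder. Two 35×68 mm vertical rails, 1290 mm tall, stand 449 mm apart (outside-to-outside) with their front faces coplanar on the −y side. 4 rungs, each 68 mm deep and 28 mm tall, span between the inner faces of the rails, front faces flush with the rails. The lowest rung's underside is at z = 166 mm and rungs are spaced 324 mm apart (underside to underside).


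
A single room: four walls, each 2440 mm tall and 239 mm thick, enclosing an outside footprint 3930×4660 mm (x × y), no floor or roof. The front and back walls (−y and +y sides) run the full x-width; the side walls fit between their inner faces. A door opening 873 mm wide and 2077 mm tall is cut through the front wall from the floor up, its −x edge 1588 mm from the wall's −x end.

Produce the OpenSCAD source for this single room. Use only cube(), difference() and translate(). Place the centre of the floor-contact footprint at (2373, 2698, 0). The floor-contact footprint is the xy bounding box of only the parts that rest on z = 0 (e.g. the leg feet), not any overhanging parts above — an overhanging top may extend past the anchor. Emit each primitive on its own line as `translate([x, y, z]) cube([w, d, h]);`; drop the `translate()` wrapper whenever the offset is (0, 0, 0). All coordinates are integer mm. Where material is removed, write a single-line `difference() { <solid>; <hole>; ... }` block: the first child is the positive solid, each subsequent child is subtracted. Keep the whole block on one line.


difference() { translate([408, 368, 0]) cube([3930, 239, 2440]); translate([1996, 368, 0]) cube([873, 239, 2077]); }
translate([408, 4789, 0]) cube([3930, 239, 2440]);
translate([408, 607, 0]) cube([239, 4182, 2440]);
translate([4099, 607, 0]) cube([239, 4182, 2440]);


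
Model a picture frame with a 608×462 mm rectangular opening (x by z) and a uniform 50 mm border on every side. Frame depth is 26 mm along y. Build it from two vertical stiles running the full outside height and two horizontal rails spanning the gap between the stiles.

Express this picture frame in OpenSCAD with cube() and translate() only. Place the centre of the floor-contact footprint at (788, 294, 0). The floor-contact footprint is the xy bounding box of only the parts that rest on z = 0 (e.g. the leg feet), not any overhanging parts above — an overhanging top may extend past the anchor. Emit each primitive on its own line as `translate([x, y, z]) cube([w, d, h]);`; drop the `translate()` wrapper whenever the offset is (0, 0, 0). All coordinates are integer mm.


translate([434, 281, 0]) cube([50, 26, 562]);
translate([1092, 281, 0]) cube([50, 26, 562]);
translate([484, 281, 0]) cube([608, 26, 50]);
translate([484, 281, 512]) cube([608, 26, 50]);


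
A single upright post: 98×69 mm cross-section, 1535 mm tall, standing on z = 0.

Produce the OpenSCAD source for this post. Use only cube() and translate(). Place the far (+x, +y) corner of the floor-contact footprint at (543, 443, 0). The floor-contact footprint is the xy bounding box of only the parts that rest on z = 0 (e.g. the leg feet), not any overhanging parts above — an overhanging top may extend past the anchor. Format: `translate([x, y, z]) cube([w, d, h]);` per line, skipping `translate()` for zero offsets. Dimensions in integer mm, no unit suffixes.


translate([445, 374, 0]) cube([98, 69, 1535]);


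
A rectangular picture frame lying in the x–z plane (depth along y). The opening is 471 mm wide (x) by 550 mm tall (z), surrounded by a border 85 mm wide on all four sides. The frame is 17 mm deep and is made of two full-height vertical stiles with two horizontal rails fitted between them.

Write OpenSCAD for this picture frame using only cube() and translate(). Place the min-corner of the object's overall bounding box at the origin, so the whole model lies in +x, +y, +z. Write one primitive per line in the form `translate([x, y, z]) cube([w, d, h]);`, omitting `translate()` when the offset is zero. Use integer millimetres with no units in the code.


cube([85, 17, 720]);
translate([556, 0, 0]) cube([85, 17, 720]);
translate([85, 0, 0]) cube([471, 17, 85]);
translate([85, 0, 635]) cube([471, 17, 85]);


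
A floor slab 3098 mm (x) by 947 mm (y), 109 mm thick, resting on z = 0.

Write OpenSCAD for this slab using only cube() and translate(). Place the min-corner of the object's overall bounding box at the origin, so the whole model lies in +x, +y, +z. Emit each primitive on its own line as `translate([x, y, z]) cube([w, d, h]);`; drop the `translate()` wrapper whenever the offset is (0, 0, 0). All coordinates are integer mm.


cube([3098, 947, 109]);


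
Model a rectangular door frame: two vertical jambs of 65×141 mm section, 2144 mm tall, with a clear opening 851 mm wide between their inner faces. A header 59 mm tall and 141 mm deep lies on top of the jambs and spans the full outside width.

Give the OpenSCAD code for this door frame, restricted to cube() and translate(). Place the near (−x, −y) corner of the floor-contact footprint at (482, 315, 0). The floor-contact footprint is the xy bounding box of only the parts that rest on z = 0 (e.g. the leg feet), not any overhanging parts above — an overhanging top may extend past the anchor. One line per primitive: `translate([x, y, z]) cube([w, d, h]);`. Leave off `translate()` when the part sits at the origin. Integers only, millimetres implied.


translate([482, 315, 0]) cube([65, 141, 2144]);
translate([1398, 315, 0]) cube([65, 141, 2144]);
translate([482, 315, 2144]) cube([981, 141, 59]);


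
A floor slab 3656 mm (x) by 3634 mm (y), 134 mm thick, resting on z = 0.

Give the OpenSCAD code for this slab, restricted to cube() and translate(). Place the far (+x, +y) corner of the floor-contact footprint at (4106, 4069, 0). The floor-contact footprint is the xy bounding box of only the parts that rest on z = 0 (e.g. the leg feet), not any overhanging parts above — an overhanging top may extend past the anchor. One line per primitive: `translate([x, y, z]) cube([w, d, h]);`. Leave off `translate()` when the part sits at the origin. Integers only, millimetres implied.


translate([450, 435, 0]) cube([3656, 3634, 134]);


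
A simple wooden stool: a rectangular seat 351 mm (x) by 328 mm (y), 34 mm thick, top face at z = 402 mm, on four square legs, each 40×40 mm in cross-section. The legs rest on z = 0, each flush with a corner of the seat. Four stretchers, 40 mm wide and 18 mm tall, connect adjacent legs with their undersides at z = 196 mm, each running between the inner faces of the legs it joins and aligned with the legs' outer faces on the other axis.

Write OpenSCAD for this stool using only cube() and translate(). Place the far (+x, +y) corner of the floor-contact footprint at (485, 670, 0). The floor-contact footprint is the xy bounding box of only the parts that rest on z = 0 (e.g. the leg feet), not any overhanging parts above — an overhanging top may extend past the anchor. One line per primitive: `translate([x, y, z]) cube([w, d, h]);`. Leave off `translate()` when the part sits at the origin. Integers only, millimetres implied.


translate([134, 342, 368]) cube([351, 328, 34]);
translate([134, 342, 0]) cube([40, 40, 368]);
translate([445, 342, 0]) cube([40, 40, 368]);
translate([134, 630, 0]) cube([40, 40, 368]);
translate([445, 630, 0]) cube([40, 40, 368]);
translate([174, 342, 196]) cube([271, 40, 18]);
translate([174, 630, 196]) cube([271, 40, 18]);
translate([134, 382, 196]) cube([40, 248, 18]);
translate([445, 382, 196]) cube([40, 248, 18]);


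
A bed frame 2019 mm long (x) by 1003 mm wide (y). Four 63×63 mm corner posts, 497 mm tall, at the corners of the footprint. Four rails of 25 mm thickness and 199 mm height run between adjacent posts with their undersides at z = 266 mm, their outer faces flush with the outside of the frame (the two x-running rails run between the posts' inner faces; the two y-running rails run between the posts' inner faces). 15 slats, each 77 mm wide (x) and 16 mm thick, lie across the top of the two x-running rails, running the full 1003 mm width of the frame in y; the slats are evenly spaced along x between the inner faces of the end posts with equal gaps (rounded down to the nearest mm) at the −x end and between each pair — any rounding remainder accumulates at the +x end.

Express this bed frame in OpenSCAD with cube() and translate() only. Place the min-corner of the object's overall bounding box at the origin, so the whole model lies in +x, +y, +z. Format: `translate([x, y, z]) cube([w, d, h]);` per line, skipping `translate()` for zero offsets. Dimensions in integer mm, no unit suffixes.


// slat z = rail_z + rail_h = 266 + 199 = 465
// slat gap = ⌊(1893 − 15·77) / 16⌋ = 46
cube([63, 63, 497]);
translate([0, 940, 0]) cube([63, 63, 497]);
translate([1956, 0, 0]) cube([63, 63, 497]);
translate([1956, 940, 0]) cube([63, 63, 497]);
translate([63, 0, 266]) cube([1893, 25, 199]);
translate([63, 978, 266]) cube([1893, 25, 199]);
translate([0, 63, 266]) cube([25, 877, 199]);
translate([1994, 63, 266]) cube([25, 877, 199]);
translate([109, 0, 465]) cube([77, 1003, 16]);
translate([232, 0, 465]) cube([77, 1003, 16]);
translate([355, 0, 465]) cube([77, 1003, 16]);
translate([478, 0, 465]) cube([77, 1003, 16]);
translate([601, 0, 465]) cube([77, 1003, 16]);
translate([724, 0, 465]) cube([77, 1003, 16]);
translate([847, 0, 465]) cube([77, 1003, 16]);
translate([970, 0, 465]) cube([77, 1003, 16]);
translate([1093, 0, 465]) cube([77, 1003, 16]);
translate([1216, 0, 465]) cube([77, 1003, 16]);
translate([1339, 0, 465]) cube([77, 1003, 16]);
translate([1462, 0, 465]) cube([77, 1003, 16]);
translate([1585, 0, 465]) cube([77, 1003, 16]);
translate([1708, 0, 465]) cube([77, 1003, 16]);
translate([1831, 0, 465]) cube([77, 1003, 16]);


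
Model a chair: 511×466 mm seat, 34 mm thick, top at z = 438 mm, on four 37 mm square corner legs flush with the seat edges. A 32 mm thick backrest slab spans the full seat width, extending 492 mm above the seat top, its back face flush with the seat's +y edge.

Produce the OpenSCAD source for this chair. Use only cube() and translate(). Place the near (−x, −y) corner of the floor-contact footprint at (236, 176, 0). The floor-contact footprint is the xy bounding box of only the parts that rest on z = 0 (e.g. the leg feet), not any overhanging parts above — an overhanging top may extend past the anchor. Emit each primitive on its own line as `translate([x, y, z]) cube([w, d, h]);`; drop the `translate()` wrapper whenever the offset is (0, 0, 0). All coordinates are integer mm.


translate([236, 176, 404]) cube([511, 466, 34]);
translate([236, 176, 0]) cube([37, 37, 404]);
translate([710, 176, 0]) cube([37, 37, 404]);
translate([236, 605, 0]) cube([37, 37, 404]);
translate([710, 605, 0]) cube([37, 37, 404]);
translate([236, 610, 438]) cube([511, 32, 492]);


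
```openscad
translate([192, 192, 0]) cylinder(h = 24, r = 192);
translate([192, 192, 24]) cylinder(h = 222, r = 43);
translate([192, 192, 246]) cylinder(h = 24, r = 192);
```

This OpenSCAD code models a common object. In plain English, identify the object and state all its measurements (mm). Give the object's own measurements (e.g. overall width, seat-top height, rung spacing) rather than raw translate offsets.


A spool: two coaxial disc flanges of radius 192 mm and thickness 24 mm, joined by a core cylinder of radius 43 mm and height 222 mm. The lower flange rests on z = 0 and the three cylinders share a vertical axis.


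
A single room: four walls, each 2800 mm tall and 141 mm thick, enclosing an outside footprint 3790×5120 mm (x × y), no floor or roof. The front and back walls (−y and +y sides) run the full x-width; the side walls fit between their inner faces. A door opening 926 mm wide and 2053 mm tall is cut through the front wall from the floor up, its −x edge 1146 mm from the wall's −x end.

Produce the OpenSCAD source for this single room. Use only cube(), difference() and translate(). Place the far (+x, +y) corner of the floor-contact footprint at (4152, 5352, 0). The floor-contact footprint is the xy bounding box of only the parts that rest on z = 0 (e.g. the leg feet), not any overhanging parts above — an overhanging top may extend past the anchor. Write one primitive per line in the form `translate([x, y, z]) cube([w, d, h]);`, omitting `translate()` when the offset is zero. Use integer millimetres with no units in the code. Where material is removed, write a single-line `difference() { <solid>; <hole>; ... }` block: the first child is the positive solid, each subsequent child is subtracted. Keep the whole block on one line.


difference() { translate([362, 232, 0]) cube([3790, 141, 2800]); translate([1508, 232, 0]) cube([926, 141, 2053]); }
translate([362, 5211, 0]) cube([3790, 141, 2800]);
translate([362, 373, 0]) cube([141, 4838, 2800]);
translate([4011, 373, 0]) cube([141, 4838, 2800]);


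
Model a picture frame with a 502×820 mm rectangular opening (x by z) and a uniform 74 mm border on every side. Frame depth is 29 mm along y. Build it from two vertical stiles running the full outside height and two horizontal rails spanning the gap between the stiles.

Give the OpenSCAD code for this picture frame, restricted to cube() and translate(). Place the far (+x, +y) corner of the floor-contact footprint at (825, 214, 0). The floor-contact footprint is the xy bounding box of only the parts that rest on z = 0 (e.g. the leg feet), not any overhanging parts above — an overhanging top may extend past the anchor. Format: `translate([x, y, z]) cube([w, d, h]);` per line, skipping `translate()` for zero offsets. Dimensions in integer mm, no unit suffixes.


translate([175, 185, 0]) cube([74, 29, 968]);
translate([751, 185, 0]) cube([74, 29, 968]);
translate([249, 185, 0]) cube([502, 29, 74]);
translate([249, 185, 894]) cube([502, 29, 74]);


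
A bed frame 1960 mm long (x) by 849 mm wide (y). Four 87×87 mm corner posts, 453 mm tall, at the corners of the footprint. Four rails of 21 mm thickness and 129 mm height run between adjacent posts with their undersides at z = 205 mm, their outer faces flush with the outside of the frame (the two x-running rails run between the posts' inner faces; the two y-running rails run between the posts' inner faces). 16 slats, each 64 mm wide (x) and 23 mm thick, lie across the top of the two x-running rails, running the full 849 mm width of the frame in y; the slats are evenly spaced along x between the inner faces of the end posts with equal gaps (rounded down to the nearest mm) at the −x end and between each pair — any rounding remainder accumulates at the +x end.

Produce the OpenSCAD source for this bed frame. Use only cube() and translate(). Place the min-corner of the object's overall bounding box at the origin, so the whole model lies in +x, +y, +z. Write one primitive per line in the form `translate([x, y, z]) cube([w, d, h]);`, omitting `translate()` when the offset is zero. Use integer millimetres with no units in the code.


cube([87, 87, 453]);
translate([0, 762, 0]) cube([87, 87, 453]);
translate([1873, 0, 0]) cube([87, 87, 453]);
translate([1873, 762, 0]) cube([87, 87, 453]);
translate([87, 0, 205]) cube([1786, 21, 129]);
translate([87, 828, 205]) cube([1786, 21, 129]);
translate([0, 87, 205]) cube([21, 675, 129]);
translate([1939, 87, 205]) cube([21, 675, 129]);
translate([131, 0, 334]) cube([64, 849, 23]);
translate([239, 0, 334]) cube([64, 849, 23]);
translate([347, 0, 334]) cube([64, 849, 23]);
translate([455, 0, 334]) cube([64, 849, 23]);
translate([563, 0, 334]) cube([64, 849, 23]);
translate([671, 0, 334]) cube([64, 849, 23]);
translate([779, 0, 334]) cube([64, 849, 23]);
translate([887, 0, 334]) cube([64, 849, 23]);
translate([995, 0, 334]) cube([64, 849, 23]);
translate([1103, 0, 334]) cube([64, 849, 23]);
translate([1211, 0, 334]) cube([64, 849, 23]);
translate([1319, 0, 334]) cube([64, 849, 23]);
translate([1427, 0, 334]) cube([64, 849, 23]);
translate([1535, 0, 334]) cube([64, 849, 23]);
translate([1643, 0, 334]) cube([64, 849, 23]);
translate([1751, 0, 334]) cube([64, 849, 23]);


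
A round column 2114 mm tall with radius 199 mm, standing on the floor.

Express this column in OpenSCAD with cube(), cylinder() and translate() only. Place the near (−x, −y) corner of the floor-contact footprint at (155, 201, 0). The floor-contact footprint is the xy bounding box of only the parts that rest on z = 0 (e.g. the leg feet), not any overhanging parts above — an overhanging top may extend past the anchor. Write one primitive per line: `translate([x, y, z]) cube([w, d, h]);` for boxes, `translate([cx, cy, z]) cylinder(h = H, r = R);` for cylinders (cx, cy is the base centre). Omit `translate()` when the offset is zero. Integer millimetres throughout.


translate([354, 400, 0]) cylinder(h = 2114, r = 199);


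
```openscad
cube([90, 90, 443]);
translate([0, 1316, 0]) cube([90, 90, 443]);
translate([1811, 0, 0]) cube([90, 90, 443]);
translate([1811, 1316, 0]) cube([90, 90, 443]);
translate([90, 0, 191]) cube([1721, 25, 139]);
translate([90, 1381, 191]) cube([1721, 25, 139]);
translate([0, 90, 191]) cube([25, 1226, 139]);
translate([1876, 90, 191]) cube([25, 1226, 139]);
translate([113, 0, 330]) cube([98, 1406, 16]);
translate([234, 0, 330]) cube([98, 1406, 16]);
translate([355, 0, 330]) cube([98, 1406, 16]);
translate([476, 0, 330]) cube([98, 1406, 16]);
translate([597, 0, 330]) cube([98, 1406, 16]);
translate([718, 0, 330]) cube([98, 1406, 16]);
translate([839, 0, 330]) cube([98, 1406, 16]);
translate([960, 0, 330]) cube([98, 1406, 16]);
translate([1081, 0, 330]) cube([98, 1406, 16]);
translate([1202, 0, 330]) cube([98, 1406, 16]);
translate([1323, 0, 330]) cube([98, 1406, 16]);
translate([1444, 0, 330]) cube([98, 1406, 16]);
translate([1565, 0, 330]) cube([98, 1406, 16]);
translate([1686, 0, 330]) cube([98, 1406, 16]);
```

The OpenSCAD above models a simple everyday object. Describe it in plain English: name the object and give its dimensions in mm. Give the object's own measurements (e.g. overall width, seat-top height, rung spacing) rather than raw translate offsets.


A bed frame 1901 mm long (x) by 1406 mm wide (y). Four 90×90 mm corner posts, 443 mm tall, at the corners of the footprint. Four rails of 25 mm thickness and 139 mm height run between adjacent posts with their undersides at z = 191 mm, their outer faces flush with the outside of the frame (the two x-running rails run between the posts' inner faces; the two y-running rails run between the posts' inner faces). 14 slats, each 98 mm wide (x) and 16 mm thick, lie across the top of the two x-running rails, running the full 1406 mm width of the frame in y; along x they sit between the end posts with a 23 mm gap after the −x posts and between neighbouring slats, leaving 27 mm before the +x posts.


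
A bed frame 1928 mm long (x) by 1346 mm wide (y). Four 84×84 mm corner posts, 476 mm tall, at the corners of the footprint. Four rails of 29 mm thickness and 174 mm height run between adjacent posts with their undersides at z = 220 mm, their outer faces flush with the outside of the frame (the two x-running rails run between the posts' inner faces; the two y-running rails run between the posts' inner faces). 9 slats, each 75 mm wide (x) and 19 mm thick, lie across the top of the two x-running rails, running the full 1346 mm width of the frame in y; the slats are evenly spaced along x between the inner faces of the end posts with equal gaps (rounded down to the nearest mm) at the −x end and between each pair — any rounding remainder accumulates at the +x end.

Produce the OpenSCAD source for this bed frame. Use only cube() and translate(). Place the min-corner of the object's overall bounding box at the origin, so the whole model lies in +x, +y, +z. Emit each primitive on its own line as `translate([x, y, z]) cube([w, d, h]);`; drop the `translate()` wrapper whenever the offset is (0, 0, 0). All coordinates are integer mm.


cube([84, 84, 476]);
translate([0, 1262, 0]) cube([84, 84, 476]);
translate([1844, 0, 0]) cube([84, 84, 476]);
translate([1844, 1262, 0]) cube([84, 84, 476]);
translate([84, 0, 220]) cube([1760, 29, 174]);
translate([84, 1317, 220]) cube([1760, 29, 174]);
translate([0, 84, 220]) cube([29, 1178, 174]);
translate([1899, 84, 220]) cube([29, 1178, 174]);
translate([192, 0, 394]) cube([75, 1346, 19]);
translate([375, 0, 394]) cube([75, 1346, 19]);
translate([558, 0, 394]) cube([75, 1346, 19]);
translate([741, 0, 394]) cube([75, 1346, 19]);
translate([924, 0, 394]) cube([75, 1346, 19]);
translate([1107, 0, 394]) cube([75, 1346, 19]);
translate([1290, 0, 394]) cube([75, 1346, 19]);
translate([1473, 0, 394]) cube([75, 1346, 19]);
translate([1656, 0, 394]) cube([75, 1346, 19]);


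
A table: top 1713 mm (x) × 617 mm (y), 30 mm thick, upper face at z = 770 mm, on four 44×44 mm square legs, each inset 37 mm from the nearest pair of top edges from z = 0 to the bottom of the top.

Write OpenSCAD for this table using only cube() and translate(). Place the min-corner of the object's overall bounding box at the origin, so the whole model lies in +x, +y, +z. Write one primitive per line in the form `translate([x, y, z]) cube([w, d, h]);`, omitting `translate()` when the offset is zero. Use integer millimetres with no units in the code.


// leg_h = 770 - 30 = 740
translate([0, 0, 740]) cube([1713, 617, 30]);
translate([37, 37, 0]) cube([44, 44, 740]);
translate([1632, 37, 0]) cube([44, 44, 740]);
translate([37, 536, 0]) cube([44, 44, 740]);
translate([1632, 536, 0]) cube([44, 44, 740]);


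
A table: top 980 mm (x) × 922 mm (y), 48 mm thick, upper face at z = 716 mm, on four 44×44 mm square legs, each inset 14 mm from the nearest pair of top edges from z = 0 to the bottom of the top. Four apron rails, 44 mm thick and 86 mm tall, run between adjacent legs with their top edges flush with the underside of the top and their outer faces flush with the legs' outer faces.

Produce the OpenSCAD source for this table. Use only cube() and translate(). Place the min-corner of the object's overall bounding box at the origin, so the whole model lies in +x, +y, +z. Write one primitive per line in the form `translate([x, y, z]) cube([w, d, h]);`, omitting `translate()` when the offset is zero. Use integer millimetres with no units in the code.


// leg_h = 716 - 48 = 668
// apron z = 668 - 86 = 582
translate([0, 0, 668]) cube([980, 922, 48]);
translate([14, 14, 0]) cube([44, 44, 668]);
translate([922, 14, 0]) cube([44, 44, 668]);
translate([14, 864, 0]) cube([44, 44, 668]);
translate([922, 864, 0]) cube([44, 44, 668]);
translate([58, 14, 582]) cube([864, 44, 86]);
translate([58, 864, 582]) cube([864, 44, 86]);
translate([14, 58, 582]) cube([44, 806, 86]);
translate([922, 58, 582]) cube([44, 806, 86]);


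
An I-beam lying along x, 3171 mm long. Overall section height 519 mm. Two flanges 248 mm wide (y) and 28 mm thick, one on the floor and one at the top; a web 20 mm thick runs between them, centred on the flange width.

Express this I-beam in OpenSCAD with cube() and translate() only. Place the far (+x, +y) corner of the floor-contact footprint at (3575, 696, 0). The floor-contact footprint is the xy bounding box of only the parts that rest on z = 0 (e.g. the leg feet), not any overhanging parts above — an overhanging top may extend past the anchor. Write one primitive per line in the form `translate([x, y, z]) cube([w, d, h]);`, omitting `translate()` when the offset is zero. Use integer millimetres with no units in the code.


translate([404, 448, 0]) cube([3171, 248, 28]);
translate([404, 562, 28]) cube([3171, 20, 463]);
translate([404, 448, 491]) cube([3171, 248, 28]);


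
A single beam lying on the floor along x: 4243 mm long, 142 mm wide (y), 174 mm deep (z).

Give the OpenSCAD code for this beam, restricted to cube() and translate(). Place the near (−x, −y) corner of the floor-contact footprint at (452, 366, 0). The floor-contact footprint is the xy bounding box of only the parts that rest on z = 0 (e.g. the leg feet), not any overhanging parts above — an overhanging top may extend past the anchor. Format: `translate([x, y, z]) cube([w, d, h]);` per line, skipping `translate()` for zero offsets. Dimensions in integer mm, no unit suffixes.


translate([452, 366, 0]) cube([4243, 142, 174]);


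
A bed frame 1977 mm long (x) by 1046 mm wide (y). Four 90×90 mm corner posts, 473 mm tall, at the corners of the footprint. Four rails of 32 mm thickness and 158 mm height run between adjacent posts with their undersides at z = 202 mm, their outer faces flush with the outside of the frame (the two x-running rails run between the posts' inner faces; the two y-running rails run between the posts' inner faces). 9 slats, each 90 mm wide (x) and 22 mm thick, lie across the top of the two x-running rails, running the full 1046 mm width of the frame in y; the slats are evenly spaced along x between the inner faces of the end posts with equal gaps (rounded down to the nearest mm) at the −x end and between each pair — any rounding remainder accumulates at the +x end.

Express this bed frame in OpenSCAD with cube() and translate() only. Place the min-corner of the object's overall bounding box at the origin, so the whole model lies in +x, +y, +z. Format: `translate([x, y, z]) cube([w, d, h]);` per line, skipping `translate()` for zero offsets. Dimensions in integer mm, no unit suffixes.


cube([90, 90, 473]);
translate([0, 956, 0]) cube([90, 90, 473]);
translate([1887, 0, 0]) cube([90, 90, 473]);
translate([1887, 956, 0]) cube([90, 90, 473]);
translate([90, 0, 202]) cube([1797, 32, 158]);
translate([90, 1014, 202]) cube([1797, 32, 158]);
translate([0, 90, 202]) cube([32, 866, 158]);
translate([1945, 90, 202]) cube([32, 866, 158]);
translate([188, 0, 360]) cube([90, 1046, 22]);
translate([376, 0, 360]) cube([90, 1046, 22]);
translate([564, 0, 360]) cube([90, 1046, 22]);
translate([752, 0, 360]) cube([90, 1046, 22]);
translate([940, 0, 360]) cube([90, 1046, 22]);
translate([1128, 0, 360]) cube([90, 1046, 22]);
translate([1316, 0, 360]) cube([90, 1046, 22]);
translate([1504, 0, 360]) cube([90, 1046, 22]);
translate([1692, 0, 360]) cube([90, 1046, 22]);


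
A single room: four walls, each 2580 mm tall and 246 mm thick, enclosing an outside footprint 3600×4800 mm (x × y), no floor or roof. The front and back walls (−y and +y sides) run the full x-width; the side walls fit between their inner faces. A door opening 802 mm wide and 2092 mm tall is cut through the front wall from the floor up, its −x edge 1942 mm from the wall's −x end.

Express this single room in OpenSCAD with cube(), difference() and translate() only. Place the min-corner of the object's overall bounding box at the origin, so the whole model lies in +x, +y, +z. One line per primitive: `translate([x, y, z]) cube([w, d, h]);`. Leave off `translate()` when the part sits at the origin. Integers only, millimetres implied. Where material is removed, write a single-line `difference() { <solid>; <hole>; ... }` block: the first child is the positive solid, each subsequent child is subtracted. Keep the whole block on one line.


difference() { cube([3600, 246, 2580]); translate([1942, 0, 0]) cube([802, 246, 2092]); }
translate([0, 4554, 0]) cube([3600, 246, 2580]);
translate([0, 246, 0]) cube([246, 4308, 2580]);
translate([3354, 246, 0]) cube([246, 4308, 2580]);


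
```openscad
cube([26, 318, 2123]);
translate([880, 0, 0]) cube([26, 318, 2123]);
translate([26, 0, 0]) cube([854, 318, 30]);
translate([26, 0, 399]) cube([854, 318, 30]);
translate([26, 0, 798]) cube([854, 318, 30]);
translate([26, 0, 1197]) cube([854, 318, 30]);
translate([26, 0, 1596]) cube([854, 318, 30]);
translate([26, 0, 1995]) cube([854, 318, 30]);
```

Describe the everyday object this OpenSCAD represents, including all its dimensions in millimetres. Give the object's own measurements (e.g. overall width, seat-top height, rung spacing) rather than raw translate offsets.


An open bookshelf. Two side panels, each 26 mm thick, 318 mm deep and 2123 mm tall, stand 906 mm apart (outside-to-outside). Between them sit 6 shelves, each 30 mm thick and 318 mm deep, spanning the full gap between the sides. The bottom shelf rests on the floor (its underside at z = 0) and the clear gap between one shelf's top and the next shelf's underside is 369 mm.


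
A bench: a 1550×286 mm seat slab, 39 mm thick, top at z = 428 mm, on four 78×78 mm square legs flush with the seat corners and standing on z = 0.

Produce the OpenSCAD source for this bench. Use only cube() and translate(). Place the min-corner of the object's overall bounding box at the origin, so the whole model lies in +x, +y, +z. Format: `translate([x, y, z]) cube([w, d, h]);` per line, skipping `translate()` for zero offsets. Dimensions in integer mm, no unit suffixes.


translate([0, 0, 389]) cube([1550, 286, 39]);
cube([78, 78, 389]);
translate([0, 208, 0]) cube([78, 78, 389]);
translate([1472, 0, 0]) cube([78, 78, 389]);
translate([1472, 208, 0]) cube([78, 78, 389]);


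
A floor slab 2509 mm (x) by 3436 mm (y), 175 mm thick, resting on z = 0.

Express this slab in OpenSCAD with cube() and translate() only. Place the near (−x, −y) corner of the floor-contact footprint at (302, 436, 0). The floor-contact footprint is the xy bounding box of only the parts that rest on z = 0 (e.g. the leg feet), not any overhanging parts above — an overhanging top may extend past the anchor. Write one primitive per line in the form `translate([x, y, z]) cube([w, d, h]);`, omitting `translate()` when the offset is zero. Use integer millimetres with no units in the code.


translate([302, 436, 0]) cube([2509, 3436, 175]);


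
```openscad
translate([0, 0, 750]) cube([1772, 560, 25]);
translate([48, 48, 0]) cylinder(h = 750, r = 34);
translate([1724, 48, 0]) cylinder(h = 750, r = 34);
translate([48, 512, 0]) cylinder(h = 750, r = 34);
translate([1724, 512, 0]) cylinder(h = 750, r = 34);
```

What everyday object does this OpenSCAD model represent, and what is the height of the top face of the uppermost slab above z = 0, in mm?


A table. The table height is 775 mm.

A 1772×560×25 slab sits at z = 750 on four Ø68 mm round legs — a table. The top surface is at 750 + 25 = 775 mm.


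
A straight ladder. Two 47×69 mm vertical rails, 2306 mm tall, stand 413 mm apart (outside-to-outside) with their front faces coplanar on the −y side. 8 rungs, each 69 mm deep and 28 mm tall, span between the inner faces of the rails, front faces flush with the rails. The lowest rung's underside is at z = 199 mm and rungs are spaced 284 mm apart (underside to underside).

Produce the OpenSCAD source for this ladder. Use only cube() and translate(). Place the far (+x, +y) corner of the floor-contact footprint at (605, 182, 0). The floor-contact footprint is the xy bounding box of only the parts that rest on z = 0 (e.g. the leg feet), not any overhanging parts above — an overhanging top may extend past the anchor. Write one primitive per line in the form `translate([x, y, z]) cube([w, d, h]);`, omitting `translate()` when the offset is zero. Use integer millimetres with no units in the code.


translate([192, 113, 0]) cube([47, 69, 2306]);
translate([558, 113, 0]) cube([47, 69, 2306]);
translate([239, 113, 199]) cube([319, 69, 28]);
translate([239, 113, 483]) cube([319, 69, 28]);
translate([239, 113, 767]) cube([319, 69, 28]);
translate([239, 113, 1051]) cube([319, 69, 28]);
translate([239, 113, 1335]) cube([319, 69, 28]);
translate([239, 113, 1619]) cube([319, 69, 28]);
translate([239, 113, 1903]) cube([319, 69, 28]);
translate([239, 113, 2187]) cube([319, 69, 28]);
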